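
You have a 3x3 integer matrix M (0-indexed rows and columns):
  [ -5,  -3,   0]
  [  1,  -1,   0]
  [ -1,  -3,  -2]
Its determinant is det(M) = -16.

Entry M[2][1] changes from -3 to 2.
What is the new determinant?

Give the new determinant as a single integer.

det is linear in row 2: changing M[2][1] by delta changes det by delta * cofactor(2,1).
Cofactor C_21 = (-1)^(2+1) * minor(2,1) = 0
Entry delta = 2 - -3 = 5
Det delta = 5 * 0 = 0
New det = -16 + 0 = -16

Answer: -16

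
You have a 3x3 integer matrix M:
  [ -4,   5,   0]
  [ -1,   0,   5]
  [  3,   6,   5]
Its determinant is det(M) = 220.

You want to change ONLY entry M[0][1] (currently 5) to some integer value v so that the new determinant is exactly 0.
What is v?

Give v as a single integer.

det is linear in entry M[0][1]: det = old_det + (v - 5) * C_01
Cofactor C_01 = 20
Want det = 0: 220 + (v - 5) * 20 = 0
  (v - 5) = -220 / 20 = -11
  v = 5 + (-11) = -6

Answer: -6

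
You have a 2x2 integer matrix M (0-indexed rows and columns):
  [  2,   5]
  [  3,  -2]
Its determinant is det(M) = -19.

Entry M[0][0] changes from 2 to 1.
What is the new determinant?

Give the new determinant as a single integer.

Answer: -17

Derivation:
det is linear in row 0: changing M[0][0] by delta changes det by delta * cofactor(0,0).
Cofactor C_00 = (-1)^(0+0) * minor(0,0) = -2
Entry delta = 1 - 2 = -1
Det delta = -1 * -2 = 2
New det = -19 + 2 = -17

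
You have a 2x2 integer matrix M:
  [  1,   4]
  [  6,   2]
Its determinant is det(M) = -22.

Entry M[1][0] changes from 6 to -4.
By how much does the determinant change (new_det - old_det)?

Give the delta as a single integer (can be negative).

Cofactor C_10 = -4
Entry delta = -4 - 6 = -10
Det delta = entry_delta * cofactor = -10 * -4 = 40

Answer: 40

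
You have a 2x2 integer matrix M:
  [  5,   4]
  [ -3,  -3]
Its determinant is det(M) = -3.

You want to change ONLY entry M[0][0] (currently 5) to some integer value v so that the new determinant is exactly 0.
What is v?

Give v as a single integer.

Answer: 4

Derivation:
det is linear in entry M[0][0]: det = old_det + (v - 5) * C_00
Cofactor C_00 = -3
Want det = 0: -3 + (v - 5) * -3 = 0
  (v - 5) = 3 / -3 = -1
  v = 5 + (-1) = 4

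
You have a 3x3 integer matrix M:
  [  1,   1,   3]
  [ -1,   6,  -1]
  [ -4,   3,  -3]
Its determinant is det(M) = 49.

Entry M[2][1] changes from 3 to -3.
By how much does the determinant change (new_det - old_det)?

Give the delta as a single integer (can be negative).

Cofactor C_21 = -2
Entry delta = -3 - 3 = -6
Det delta = entry_delta * cofactor = -6 * -2 = 12

Answer: 12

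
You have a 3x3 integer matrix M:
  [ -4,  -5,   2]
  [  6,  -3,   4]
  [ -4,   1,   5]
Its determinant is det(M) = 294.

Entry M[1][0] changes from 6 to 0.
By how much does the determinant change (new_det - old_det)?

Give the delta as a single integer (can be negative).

Answer: -162

Derivation:
Cofactor C_10 = 27
Entry delta = 0 - 6 = -6
Det delta = entry_delta * cofactor = -6 * 27 = -162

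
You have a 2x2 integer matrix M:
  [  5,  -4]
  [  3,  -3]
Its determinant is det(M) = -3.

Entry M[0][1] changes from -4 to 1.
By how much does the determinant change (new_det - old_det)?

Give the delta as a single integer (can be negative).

Answer: -15

Derivation:
Cofactor C_01 = -3
Entry delta = 1 - -4 = 5
Det delta = entry_delta * cofactor = 5 * -3 = -15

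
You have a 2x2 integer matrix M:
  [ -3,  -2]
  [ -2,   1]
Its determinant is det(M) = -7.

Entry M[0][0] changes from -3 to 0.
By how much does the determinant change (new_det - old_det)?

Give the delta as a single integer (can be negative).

Cofactor C_00 = 1
Entry delta = 0 - -3 = 3
Det delta = entry_delta * cofactor = 3 * 1 = 3

Answer: 3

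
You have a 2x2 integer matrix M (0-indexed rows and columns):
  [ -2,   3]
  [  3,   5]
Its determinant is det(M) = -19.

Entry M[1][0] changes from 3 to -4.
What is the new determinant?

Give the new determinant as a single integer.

det is linear in row 1: changing M[1][0] by delta changes det by delta * cofactor(1,0).
Cofactor C_10 = (-1)^(1+0) * minor(1,0) = -3
Entry delta = -4 - 3 = -7
Det delta = -7 * -3 = 21
New det = -19 + 21 = 2

Answer: 2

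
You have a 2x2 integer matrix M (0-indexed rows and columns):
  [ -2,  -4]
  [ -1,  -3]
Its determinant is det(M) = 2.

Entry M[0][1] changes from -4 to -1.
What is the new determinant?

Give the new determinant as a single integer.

det is linear in row 0: changing M[0][1] by delta changes det by delta * cofactor(0,1).
Cofactor C_01 = (-1)^(0+1) * minor(0,1) = 1
Entry delta = -1 - -4 = 3
Det delta = 3 * 1 = 3
New det = 2 + 3 = 5

Answer: 5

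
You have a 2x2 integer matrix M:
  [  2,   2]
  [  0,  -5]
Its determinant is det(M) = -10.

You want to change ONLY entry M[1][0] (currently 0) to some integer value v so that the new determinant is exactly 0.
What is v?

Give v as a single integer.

det is linear in entry M[1][0]: det = old_det + (v - 0) * C_10
Cofactor C_10 = -2
Want det = 0: -10 + (v - 0) * -2 = 0
  (v - 0) = 10 / -2 = -5
  v = 0 + (-5) = -5

Answer: -5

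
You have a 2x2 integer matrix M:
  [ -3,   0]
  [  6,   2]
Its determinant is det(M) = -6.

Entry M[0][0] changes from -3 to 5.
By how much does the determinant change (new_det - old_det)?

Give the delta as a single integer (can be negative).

Answer: 16

Derivation:
Cofactor C_00 = 2
Entry delta = 5 - -3 = 8
Det delta = entry_delta * cofactor = 8 * 2 = 16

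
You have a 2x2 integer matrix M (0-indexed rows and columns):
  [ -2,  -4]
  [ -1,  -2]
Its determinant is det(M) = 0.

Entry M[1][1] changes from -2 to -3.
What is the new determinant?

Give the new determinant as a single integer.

Answer: 2

Derivation:
det is linear in row 1: changing M[1][1] by delta changes det by delta * cofactor(1,1).
Cofactor C_11 = (-1)^(1+1) * minor(1,1) = -2
Entry delta = -3 - -2 = -1
Det delta = -1 * -2 = 2
New det = 0 + 2 = 2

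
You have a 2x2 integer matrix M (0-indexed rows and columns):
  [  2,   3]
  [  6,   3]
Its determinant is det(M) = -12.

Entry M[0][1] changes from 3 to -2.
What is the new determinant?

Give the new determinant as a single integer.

Answer: 18

Derivation:
det is linear in row 0: changing M[0][1] by delta changes det by delta * cofactor(0,1).
Cofactor C_01 = (-1)^(0+1) * minor(0,1) = -6
Entry delta = -2 - 3 = -5
Det delta = -5 * -6 = 30
New det = -12 + 30 = 18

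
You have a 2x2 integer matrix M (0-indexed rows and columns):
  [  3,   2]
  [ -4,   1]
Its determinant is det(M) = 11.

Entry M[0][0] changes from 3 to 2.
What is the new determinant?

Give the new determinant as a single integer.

Answer: 10

Derivation:
det is linear in row 0: changing M[0][0] by delta changes det by delta * cofactor(0,0).
Cofactor C_00 = (-1)^(0+0) * minor(0,0) = 1
Entry delta = 2 - 3 = -1
Det delta = -1 * 1 = -1
New det = 11 + -1 = 10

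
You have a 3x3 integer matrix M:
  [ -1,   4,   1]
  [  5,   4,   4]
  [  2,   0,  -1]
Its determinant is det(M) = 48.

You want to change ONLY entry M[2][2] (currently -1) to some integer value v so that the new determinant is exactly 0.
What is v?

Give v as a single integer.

det is linear in entry M[2][2]: det = old_det + (v - -1) * C_22
Cofactor C_22 = -24
Want det = 0: 48 + (v - -1) * -24 = 0
  (v - -1) = -48 / -24 = 2
  v = -1 + (2) = 1

Answer: 1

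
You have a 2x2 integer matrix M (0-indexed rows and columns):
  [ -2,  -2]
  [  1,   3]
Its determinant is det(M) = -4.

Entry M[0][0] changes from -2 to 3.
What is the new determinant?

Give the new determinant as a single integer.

Answer: 11

Derivation:
det is linear in row 0: changing M[0][0] by delta changes det by delta * cofactor(0,0).
Cofactor C_00 = (-1)^(0+0) * minor(0,0) = 3
Entry delta = 3 - -2 = 5
Det delta = 5 * 3 = 15
New det = -4 + 15 = 11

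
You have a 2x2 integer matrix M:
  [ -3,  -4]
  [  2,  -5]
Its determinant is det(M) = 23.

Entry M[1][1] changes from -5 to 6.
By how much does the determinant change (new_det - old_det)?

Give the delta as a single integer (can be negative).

Answer: -33

Derivation:
Cofactor C_11 = -3
Entry delta = 6 - -5 = 11
Det delta = entry_delta * cofactor = 11 * -3 = -33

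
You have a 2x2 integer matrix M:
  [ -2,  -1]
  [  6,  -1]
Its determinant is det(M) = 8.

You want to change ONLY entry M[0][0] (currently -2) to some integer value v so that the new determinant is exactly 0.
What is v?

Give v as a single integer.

Answer: 6

Derivation:
det is linear in entry M[0][0]: det = old_det + (v - -2) * C_00
Cofactor C_00 = -1
Want det = 0: 8 + (v - -2) * -1 = 0
  (v - -2) = -8 / -1 = 8
  v = -2 + (8) = 6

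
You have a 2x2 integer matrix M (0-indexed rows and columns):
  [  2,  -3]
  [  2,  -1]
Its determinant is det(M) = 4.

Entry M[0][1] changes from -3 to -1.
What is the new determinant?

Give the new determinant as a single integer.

Answer: 0

Derivation:
det is linear in row 0: changing M[0][1] by delta changes det by delta * cofactor(0,1).
Cofactor C_01 = (-1)^(0+1) * minor(0,1) = -2
Entry delta = -1 - -3 = 2
Det delta = 2 * -2 = -4
New det = 4 + -4 = 0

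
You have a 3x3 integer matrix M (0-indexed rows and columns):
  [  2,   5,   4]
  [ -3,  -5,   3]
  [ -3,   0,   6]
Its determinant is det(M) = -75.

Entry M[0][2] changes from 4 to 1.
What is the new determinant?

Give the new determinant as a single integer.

Answer: -30

Derivation:
det is linear in row 0: changing M[0][2] by delta changes det by delta * cofactor(0,2).
Cofactor C_02 = (-1)^(0+2) * minor(0,2) = -15
Entry delta = 1 - 4 = -3
Det delta = -3 * -15 = 45
New det = -75 + 45 = -30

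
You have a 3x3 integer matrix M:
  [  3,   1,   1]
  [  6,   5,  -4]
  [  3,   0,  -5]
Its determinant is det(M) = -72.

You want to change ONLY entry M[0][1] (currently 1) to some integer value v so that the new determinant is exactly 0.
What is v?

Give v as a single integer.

det is linear in entry M[0][1]: det = old_det + (v - 1) * C_01
Cofactor C_01 = 18
Want det = 0: -72 + (v - 1) * 18 = 0
  (v - 1) = 72 / 18 = 4
  v = 1 + (4) = 5

Answer: 5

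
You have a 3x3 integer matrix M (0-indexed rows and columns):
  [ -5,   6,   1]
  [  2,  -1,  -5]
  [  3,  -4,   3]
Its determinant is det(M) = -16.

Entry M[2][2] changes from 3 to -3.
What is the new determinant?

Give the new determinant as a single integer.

Answer: 26

Derivation:
det is linear in row 2: changing M[2][2] by delta changes det by delta * cofactor(2,2).
Cofactor C_22 = (-1)^(2+2) * minor(2,2) = -7
Entry delta = -3 - 3 = -6
Det delta = -6 * -7 = 42
New det = -16 + 42 = 26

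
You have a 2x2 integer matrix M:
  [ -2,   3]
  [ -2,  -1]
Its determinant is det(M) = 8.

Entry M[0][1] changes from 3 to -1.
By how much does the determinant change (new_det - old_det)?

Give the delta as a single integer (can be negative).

Cofactor C_01 = 2
Entry delta = -1 - 3 = -4
Det delta = entry_delta * cofactor = -4 * 2 = -8

Answer: -8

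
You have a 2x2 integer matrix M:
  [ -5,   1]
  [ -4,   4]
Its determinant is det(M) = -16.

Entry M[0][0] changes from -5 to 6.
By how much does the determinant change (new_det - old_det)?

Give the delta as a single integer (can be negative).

Answer: 44

Derivation:
Cofactor C_00 = 4
Entry delta = 6 - -5 = 11
Det delta = entry_delta * cofactor = 11 * 4 = 44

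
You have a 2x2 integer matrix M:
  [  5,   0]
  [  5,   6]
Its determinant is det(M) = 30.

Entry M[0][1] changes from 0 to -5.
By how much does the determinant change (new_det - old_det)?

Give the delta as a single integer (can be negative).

Cofactor C_01 = -5
Entry delta = -5 - 0 = -5
Det delta = entry_delta * cofactor = -5 * -5 = 25

Answer: 25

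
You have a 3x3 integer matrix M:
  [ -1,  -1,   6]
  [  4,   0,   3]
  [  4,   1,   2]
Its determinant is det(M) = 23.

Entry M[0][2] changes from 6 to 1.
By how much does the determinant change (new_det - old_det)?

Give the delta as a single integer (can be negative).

Answer: -20

Derivation:
Cofactor C_02 = 4
Entry delta = 1 - 6 = -5
Det delta = entry_delta * cofactor = -5 * 4 = -20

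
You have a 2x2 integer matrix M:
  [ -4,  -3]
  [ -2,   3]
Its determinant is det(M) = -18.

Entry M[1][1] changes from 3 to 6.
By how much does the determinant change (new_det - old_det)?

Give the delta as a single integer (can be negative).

Cofactor C_11 = -4
Entry delta = 6 - 3 = 3
Det delta = entry_delta * cofactor = 3 * -4 = -12

Answer: -12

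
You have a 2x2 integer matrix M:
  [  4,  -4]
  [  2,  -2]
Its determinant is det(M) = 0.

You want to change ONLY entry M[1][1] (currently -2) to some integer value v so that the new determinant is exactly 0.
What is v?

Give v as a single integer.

det is linear in entry M[1][1]: det = old_det + (v - -2) * C_11
Cofactor C_11 = 4
Want det = 0: 0 + (v - -2) * 4 = 0
  (v - -2) = 0 / 4 = 0
  v = -2 + (0) = -2

Answer: -2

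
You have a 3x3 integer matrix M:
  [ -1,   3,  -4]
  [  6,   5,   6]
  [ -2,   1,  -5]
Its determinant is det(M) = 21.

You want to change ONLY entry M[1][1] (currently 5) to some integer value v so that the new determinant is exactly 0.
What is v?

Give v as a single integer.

Answer: 12

Derivation:
det is linear in entry M[1][1]: det = old_det + (v - 5) * C_11
Cofactor C_11 = -3
Want det = 0: 21 + (v - 5) * -3 = 0
  (v - 5) = -21 / -3 = 7
  v = 5 + (7) = 12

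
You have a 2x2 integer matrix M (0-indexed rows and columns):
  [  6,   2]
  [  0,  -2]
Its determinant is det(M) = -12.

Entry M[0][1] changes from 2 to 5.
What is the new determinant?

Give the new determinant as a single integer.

Answer: -12

Derivation:
det is linear in row 0: changing M[0][1] by delta changes det by delta * cofactor(0,1).
Cofactor C_01 = (-1)^(0+1) * minor(0,1) = 0
Entry delta = 5 - 2 = 3
Det delta = 3 * 0 = 0
New det = -12 + 0 = -12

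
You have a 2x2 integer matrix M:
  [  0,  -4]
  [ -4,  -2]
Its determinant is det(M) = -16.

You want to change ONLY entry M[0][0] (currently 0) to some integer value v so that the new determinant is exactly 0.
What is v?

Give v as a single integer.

det is linear in entry M[0][0]: det = old_det + (v - 0) * C_00
Cofactor C_00 = -2
Want det = 0: -16 + (v - 0) * -2 = 0
  (v - 0) = 16 / -2 = -8
  v = 0 + (-8) = -8

Answer: -8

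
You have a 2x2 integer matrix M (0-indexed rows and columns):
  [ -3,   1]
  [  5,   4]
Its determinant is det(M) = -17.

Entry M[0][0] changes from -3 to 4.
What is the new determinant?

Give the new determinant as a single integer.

det is linear in row 0: changing M[0][0] by delta changes det by delta * cofactor(0,0).
Cofactor C_00 = (-1)^(0+0) * minor(0,0) = 4
Entry delta = 4 - -3 = 7
Det delta = 7 * 4 = 28
New det = -17 + 28 = 11

Answer: 11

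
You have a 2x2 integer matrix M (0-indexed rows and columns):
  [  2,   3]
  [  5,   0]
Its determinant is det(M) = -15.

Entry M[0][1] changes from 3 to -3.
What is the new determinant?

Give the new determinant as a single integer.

Answer: 15

Derivation:
det is linear in row 0: changing M[0][1] by delta changes det by delta * cofactor(0,1).
Cofactor C_01 = (-1)^(0+1) * minor(0,1) = -5
Entry delta = -3 - 3 = -6
Det delta = -6 * -5 = 30
New det = -15 + 30 = 15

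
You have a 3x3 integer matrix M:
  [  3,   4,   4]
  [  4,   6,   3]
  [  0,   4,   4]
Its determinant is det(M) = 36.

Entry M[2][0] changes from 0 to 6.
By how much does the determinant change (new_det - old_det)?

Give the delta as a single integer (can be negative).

Answer: -72

Derivation:
Cofactor C_20 = -12
Entry delta = 6 - 0 = 6
Det delta = entry_delta * cofactor = 6 * -12 = -72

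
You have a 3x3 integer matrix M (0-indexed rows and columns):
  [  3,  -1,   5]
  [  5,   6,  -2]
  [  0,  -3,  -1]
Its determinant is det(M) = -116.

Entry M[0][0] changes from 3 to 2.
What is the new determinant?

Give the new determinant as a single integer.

det is linear in row 0: changing M[0][0] by delta changes det by delta * cofactor(0,0).
Cofactor C_00 = (-1)^(0+0) * minor(0,0) = -12
Entry delta = 2 - 3 = -1
Det delta = -1 * -12 = 12
New det = -116 + 12 = -104

Answer: -104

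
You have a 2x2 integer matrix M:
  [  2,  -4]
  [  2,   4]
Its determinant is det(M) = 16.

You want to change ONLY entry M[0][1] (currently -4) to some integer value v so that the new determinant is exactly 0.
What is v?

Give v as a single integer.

Answer: 4

Derivation:
det is linear in entry M[0][1]: det = old_det + (v - -4) * C_01
Cofactor C_01 = -2
Want det = 0: 16 + (v - -4) * -2 = 0
  (v - -4) = -16 / -2 = 8
  v = -4 + (8) = 4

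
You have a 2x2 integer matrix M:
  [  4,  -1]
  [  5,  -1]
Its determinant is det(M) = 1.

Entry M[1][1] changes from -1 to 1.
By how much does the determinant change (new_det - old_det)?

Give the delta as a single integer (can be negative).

Cofactor C_11 = 4
Entry delta = 1 - -1 = 2
Det delta = entry_delta * cofactor = 2 * 4 = 8

Answer: 8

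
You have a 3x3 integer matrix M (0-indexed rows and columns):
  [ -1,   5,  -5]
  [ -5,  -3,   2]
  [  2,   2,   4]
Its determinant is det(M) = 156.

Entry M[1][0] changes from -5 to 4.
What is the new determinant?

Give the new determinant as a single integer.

Answer: -114

Derivation:
det is linear in row 1: changing M[1][0] by delta changes det by delta * cofactor(1,0).
Cofactor C_10 = (-1)^(1+0) * minor(1,0) = -30
Entry delta = 4 - -5 = 9
Det delta = 9 * -30 = -270
New det = 156 + -270 = -114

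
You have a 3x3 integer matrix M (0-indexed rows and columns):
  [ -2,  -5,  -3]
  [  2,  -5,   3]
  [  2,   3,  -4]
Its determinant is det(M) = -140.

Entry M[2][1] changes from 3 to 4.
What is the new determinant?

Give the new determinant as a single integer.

det is linear in row 2: changing M[2][1] by delta changes det by delta * cofactor(2,1).
Cofactor C_21 = (-1)^(2+1) * minor(2,1) = 0
Entry delta = 4 - 3 = 1
Det delta = 1 * 0 = 0
New det = -140 + 0 = -140

Answer: -140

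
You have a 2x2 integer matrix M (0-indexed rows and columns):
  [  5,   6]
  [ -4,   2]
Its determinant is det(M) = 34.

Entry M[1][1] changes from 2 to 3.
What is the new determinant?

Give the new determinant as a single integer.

det is linear in row 1: changing M[1][1] by delta changes det by delta * cofactor(1,1).
Cofactor C_11 = (-1)^(1+1) * minor(1,1) = 5
Entry delta = 3 - 2 = 1
Det delta = 1 * 5 = 5
New det = 34 + 5 = 39

Answer: 39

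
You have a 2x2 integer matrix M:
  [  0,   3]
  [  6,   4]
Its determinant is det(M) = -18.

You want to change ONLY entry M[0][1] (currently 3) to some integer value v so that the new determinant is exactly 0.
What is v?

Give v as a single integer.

det is linear in entry M[0][1]: det = old_det + (v - 3) * C_01
Cofactor C_01 = -6
Want det = 0: -18 + (v - 3) * -6 = 0
  (v - 3) = 18 / -6 = -3
  v = 3 + (-3) = 0

Answer: 0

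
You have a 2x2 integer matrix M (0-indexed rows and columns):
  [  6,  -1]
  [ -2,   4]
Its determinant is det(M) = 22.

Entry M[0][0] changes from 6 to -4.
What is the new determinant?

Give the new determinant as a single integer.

Answer: -18

Derivation:
det is linear in row 0: changing M[0][0] by delta changes det by delta * cofactor(0,0).
Cofactor C_00 = (-1)^(0+0) * minor(0,0) = 4
Entry delta = -4 - 6 = -10
Det delta = -10 * 4 = -40
New det = 22 + -40 = -18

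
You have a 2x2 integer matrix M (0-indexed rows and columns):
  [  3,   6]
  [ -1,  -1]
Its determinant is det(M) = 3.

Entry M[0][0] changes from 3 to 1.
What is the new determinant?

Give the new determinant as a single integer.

Answer: 5

Derivation:
det is linear in row 0: changing M[0][0] by delta changes det by delta * cofactor(0,0).
Cofactor C_00 = (-1)^(0+0) * minor(0,0) = -1
Entry delta = 1 - 3 = -2
Det delta = -2 * -1 = 2
New det = 3 + 2 = 5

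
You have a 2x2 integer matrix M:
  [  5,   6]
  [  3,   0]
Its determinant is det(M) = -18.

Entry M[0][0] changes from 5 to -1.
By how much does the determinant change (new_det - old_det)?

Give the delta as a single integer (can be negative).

Cofactor C_00 = 0
Entry delta = -1 - 5 = -6
Det delta = entry_delta * cofactor = -6 * 0 = 0

Answer: 0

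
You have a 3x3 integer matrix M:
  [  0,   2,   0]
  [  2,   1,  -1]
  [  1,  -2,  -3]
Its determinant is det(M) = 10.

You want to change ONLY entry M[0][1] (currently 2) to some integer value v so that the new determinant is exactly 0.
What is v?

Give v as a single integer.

Answer: 0

Derivation:
det is linear in entry M[0][1]: det = old_det + (v - 2) * C_01
Cofactor C_01 = 5
Want det = 0: 10 + (v - 2) * 5 = 0
  (v - 2) = -10 / 5 = -2
  v = 2 + (-2) = 0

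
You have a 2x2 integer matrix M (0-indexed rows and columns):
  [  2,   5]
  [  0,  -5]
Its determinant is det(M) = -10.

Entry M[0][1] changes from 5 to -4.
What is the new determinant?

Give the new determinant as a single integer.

Answer: -10

Derivation:
det is linear in row 0: changing M[0][1] by delta changes det by delta * cofactor(0,1).
Cofactor C_01 = (-1)^(0+1) * minor(0,1) = 0
Entry delta = -4 - 5 = -9
Det delta = -9 * 0 = 0
New det = -10 + 0 = -10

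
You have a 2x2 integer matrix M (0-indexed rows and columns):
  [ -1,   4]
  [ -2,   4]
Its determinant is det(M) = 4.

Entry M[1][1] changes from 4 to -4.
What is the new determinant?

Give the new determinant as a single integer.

det is linear in row 1: changing M[1][1] by delta changes det by delta * cofactor(1,1).
Cofactor C_11 = (-1)^(1+1) * minor(1,1) = -1
Entry delta = -4 - 4 = -8
Det delta = -8 * -1 = 8
New det = 4 + 8 = 12

Answer: 12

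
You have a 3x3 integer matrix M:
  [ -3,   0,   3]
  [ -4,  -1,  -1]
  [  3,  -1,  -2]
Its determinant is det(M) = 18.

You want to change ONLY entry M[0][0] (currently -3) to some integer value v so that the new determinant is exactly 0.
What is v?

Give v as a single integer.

det is linear in entry M[0][0]: det = old_det + (v - -3) * C_00
Cofactor C_00 = 1
Want det = 0: 18 + (v - -3) * 1 = 0
  (v - -3) = -18 / 1 = -18
  v = -3 + (-18) = -21

Answer: -21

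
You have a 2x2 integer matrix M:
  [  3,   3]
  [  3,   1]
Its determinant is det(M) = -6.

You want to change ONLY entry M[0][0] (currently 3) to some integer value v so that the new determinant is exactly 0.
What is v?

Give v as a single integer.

Answer: 9

Derivation:
det is linear in entry M[0][0]: det = old_det + (v - 3) * C_00
Cofactor C_00 = 1
Want det = 0: -6 + (v - 3) * 1 = 0
  (v - 3) = 6 / 1 = 6
  v = 3 + (6) = 9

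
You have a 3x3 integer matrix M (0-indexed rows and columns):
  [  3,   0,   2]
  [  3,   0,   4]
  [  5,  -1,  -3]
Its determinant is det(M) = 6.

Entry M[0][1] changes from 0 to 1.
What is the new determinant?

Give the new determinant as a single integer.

det is linear in row 0: changing M[0][1] by delta changes det by delta * cofactor(0,1).
Cofactor C_01 = (-1)^(0+1) * minor(0,1) = 29
Entry delta = 1 - 0 = 1
Det delta = 1 * 29 = 29
New det = 6 + 29 = 35

Answer: 35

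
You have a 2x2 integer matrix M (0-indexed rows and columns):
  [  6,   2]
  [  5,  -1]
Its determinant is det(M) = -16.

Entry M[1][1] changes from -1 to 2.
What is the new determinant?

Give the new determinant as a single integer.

det is linear in row 1: changing M[1][1] by delta changes det by delta * cofactor(1,1).
Cofactor C_11 = (-1)^(1+1) * minor(1,1) = 6
Entry delta = 2 - -1 = 3
Det delta = 3 * 6 = 18
New det = -16 + 18 = 2

Answer: 2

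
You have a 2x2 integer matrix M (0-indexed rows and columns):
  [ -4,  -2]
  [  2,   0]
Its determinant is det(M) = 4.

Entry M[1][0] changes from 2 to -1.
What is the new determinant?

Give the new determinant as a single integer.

det is linear in row 1: changing M[1][0] by delta changes det by delta * cofactor(1,0).
Cofactor C_10 = (-1)^(1+0) * minor(1,0) = 2
Entry delta = -1 - 2 = -3
Det delta = -3 * 2 = -6
New det = 4 + -6 = -2

Answer: -2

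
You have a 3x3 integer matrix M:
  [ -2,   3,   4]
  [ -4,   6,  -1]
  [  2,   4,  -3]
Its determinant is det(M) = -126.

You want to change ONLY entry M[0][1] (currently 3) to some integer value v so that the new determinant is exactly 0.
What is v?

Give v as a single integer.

det is linear in entry M[0][1]: det = old_det + (v - 3) * C_01
Cofactor C_01 = -14
Want det = 0: -126 + (v - 3) * -14 = 0
  (v - 3) = 126 / -14 = -9
  v = 3 + (-9) = -6

Answer: -6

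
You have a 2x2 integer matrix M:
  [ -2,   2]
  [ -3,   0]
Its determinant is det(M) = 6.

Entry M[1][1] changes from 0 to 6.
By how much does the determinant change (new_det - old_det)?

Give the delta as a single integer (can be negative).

Answer: -12

Derivation:
Cofactor C_11 = -2
Entry delta = 6 - 0 = 6
Det delta = entry_delta * cofactor = 6 * -2 = -12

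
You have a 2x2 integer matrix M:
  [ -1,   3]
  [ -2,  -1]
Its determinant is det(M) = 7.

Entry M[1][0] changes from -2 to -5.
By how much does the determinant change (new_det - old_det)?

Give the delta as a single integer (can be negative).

Answer: 9

Derivation:
Cofactor C_10 = -3
Entry delta = -5 - -2 = -3
Det delta = entry_delta * cofactor = -3 * -3 = 9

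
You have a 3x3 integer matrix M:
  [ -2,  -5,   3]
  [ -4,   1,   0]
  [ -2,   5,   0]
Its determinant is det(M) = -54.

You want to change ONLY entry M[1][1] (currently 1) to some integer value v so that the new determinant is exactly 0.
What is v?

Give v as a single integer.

det is linear in entry M[1][1]: det = old_det + (v - 1) * C_11
Cofactor C_11 = 6
Want det = 0: -54 + (v - 1) * 6 = 0
  (v - 1) = 54 / 6 = 9
  v = 1 + (9) = 10

Answer: 10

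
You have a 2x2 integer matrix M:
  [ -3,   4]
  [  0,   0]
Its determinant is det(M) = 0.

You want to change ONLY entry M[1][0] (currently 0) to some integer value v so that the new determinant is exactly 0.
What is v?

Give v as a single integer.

Answer: 0

Derivation:
det is linear in entry M[1][0]: det = old_det + (v - 0) * C_10
Cofactor C_10 = -4
Want det = 0: 0 + (v - 0) * -4 = 0
  (v - 0) = 0 / -4 = 0
  v = 0 + (0) = 0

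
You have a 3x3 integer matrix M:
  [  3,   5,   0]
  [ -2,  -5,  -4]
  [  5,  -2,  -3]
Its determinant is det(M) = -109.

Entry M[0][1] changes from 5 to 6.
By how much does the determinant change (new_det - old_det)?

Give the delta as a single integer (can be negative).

Cofactor C_01 = -26
Entry delta = 6 - 5 = 1
Det delta = entry_delta * cofactor = 1 * -26 = -26

Answer: -26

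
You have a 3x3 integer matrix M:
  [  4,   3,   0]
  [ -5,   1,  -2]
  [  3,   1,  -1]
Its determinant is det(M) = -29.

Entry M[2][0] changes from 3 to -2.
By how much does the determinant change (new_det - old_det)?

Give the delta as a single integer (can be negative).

Cofactor C_20 = -6
Entry delta = -2 - 3 = -5
Det delta = entry_delta * cofactor = -5 * -6 = 30

Answer: 30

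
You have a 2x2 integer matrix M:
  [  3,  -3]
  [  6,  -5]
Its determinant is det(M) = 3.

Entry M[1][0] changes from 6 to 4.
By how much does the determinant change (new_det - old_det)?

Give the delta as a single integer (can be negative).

Answer: -6

Derivation:
Cofactor C_10 = 3
Entry delta = 4 - 6 = -2
Det delta = entry_delta * cofactor = -2 * 3 = -6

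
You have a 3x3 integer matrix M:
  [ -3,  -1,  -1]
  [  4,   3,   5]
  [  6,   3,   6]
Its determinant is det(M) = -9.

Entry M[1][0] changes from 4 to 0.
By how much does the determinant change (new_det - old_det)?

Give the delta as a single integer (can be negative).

Answer: -12

Derivation:
Cofactor C_10 = 3
Entry delta = 0 - 4 = -4
Det delta = entry_delta * cofactor = -4 * 3 = -12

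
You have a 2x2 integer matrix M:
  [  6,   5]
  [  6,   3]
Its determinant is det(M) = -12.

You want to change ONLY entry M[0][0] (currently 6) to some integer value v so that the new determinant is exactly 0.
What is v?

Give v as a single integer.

det is linear in entry M[0][0]: det = old_det + (v - 6) * C_00
Cofactor C_00 = 3
Want det = 0: -12 + (v - 6) * 3 = 0
  (v - 6) = 12 / 3 = 4
  v = 6 + (4) = 10

Answer: 10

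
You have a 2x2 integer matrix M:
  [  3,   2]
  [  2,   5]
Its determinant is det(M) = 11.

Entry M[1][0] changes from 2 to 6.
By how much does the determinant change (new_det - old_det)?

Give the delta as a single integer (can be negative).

Cofactor C_10 = -2
Entry delta = 6 - 2 = 4
Det delta = entry_delta * cofactor = 4 * -2 = -8

Answer: -8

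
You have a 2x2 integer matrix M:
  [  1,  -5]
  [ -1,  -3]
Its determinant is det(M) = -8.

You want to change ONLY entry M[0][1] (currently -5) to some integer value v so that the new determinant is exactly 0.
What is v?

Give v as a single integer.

det is linear in entry M[0][1]: det = old_det + (v - -5) * C_01
Cofactor C_01 = 1
Want det = 0: -8 + (v - -5) * 1 = 0
  (v - -5) = 8 / 1 = 8
  v = -5 + (8) = 3

Answer: 3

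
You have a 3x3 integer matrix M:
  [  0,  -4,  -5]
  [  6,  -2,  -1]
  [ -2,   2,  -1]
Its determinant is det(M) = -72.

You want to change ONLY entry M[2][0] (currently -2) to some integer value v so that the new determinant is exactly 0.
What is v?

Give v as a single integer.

det is linear in entry M[2][0]: det = old_det + (v - -2) * C_20
Cofactor C_20 = -6
Want det = 0: -72 + (v - -2) * -6 = 0
  (v - -2) = 72 / -6 = -12
  v = -2 + (-12) = -14

Answer: -14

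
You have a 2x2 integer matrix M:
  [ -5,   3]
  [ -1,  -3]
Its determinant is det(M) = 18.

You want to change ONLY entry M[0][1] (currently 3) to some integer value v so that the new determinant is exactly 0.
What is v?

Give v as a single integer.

Answer: -15

Derivation:
det is linear in entry M[0][1]: det = old_det + (v - 3) * C_01
Cofactor C_01 = 1
Want det = 0: 18 + (v - 3) * 1 = 0
  (v - 3) = -18 / 1 = -18
  v = 3 + (-18) = -15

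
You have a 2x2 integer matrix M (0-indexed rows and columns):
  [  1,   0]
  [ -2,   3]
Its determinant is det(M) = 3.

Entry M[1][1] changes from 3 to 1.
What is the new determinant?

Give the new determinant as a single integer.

det is linear in row 1: changing M[1][1] by delta changes det by delta * cofactor(1,1).
Cofactor C_11 = (-1)^(1+1) * minor(1,1) = 1
Entry delta = 1 - 3 = -2
Det delta = -2 * 1 = -2
New det = 3 + -2 = 1

Answer: 1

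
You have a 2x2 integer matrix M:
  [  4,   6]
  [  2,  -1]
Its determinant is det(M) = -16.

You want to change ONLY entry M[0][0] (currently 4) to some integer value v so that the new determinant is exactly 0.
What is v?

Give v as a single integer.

det is linear in entry M[0][0]: det = old_det + (v - 4) * C_00
Cofactor C_00 = -1
Want det = 0: -16 + (v - 4) * -1 = 0
  (v - 4) = 16 / -1 = -16
  v = 4 + (-16) = -12

Answer: -12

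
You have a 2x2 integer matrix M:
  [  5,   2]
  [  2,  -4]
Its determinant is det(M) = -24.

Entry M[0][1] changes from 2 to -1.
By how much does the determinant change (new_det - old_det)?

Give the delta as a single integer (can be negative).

Answer: 6

Derivation:
Cofactor C_01 = -2
Entry delta = -1 - 2 = -3
Det delta = entry_delta * cofactor = -3 * -2 = 6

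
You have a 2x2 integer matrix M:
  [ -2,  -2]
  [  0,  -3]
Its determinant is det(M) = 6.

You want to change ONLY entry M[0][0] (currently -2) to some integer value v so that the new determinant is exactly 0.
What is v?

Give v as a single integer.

det is linear in entry M[0][0]: det = old_det + (v - -2) * C_00
Cofactor C_00 = -3
Want det = 0: 6 + (v - -2) * -3 = 0
  (v - -2) = -6 / -3 = 2
  v = -2 + (2) = 0

Answer: 0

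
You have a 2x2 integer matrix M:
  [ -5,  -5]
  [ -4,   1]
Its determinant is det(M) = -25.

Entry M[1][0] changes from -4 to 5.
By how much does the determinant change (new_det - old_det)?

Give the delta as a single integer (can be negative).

Cofactor C_10 = 5
Entry delta = 5 - -4 = 9
Det delta = entry_delta * cofactor = 9 * 5 = 45

Answer: 45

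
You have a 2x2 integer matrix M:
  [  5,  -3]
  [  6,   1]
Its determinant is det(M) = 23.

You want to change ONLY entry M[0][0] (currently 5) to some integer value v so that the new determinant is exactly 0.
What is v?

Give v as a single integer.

Answer: -18

Derivation:
det is linear in entry M[0][0]: det = old_det + (v - 5) * C_00
Cofactor C_00 = 1
Want det = 0: 23 + (v - 5) * 1 = 0
  (v - 5) = -23 / 1 = -23
  v = 5 + (-23) = -18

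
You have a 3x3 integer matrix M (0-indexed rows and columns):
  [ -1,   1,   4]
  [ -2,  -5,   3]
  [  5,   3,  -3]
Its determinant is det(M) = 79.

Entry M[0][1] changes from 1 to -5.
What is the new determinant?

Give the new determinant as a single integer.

det is linear in row 0: changing M[0][1] by delta changes det by delta * cofactor(0,1).
Cofactor C_01 = (-1)^(0+1) * minor(0,1) = 9
Entry delta = -5 - 1 = -6
Det delta = -6 * 9 = -54
New det = 79 + -54 = 25

Answer: 25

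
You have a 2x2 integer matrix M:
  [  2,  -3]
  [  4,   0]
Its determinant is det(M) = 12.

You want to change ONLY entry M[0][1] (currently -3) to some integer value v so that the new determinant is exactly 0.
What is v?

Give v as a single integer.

Answer: 0

Derivation:
det is linear in entry M[0][1]: det = old_det + (v - -3) * C_01
Cofactor C_01 = -4
Want det = 0: 12 + (v - -3) * -4 = 0
  (v - -3) = -12 / -4 = 3
  v = -3 + (3) = 0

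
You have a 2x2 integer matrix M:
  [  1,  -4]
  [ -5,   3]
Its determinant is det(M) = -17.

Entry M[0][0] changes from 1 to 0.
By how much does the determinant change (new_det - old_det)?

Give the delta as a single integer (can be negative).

Cofactor C_00 = 3
Entry delta = 0 - 1 = -1
Det delta = entry_delta * cofactor = -1 * 3 = -3

Answer: -3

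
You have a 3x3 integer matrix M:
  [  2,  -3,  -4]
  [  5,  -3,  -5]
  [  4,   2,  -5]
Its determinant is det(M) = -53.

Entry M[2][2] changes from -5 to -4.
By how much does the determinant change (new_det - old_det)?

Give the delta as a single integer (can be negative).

Cofactor C_22 = 9
Entry delta = -4 - -5 = 1
Det delta = entry_delta * cofactor = 1 * 9 = 9

Answer: 9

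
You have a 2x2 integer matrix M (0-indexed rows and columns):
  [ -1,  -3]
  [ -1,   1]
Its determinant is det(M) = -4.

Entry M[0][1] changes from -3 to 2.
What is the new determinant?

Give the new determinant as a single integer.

det is linear in row 0: changing M[0][1] by delta changes det by delta * cofactor(0,1).
Cofactor C_01 = (-1)^(0+1) * minor(0,1) = 1
Entry delta = 2 - -3 = 5
Det delta = 5 * 1 = 5
New det = -4 + 5 = 1

Answer: 1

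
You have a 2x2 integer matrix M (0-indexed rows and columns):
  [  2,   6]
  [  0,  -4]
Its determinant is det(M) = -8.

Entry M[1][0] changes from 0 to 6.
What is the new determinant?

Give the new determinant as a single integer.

det is linear in row 1: changing M[1][0] by delta changes det by delta * cofactor(1,0).
Cofactor C_10 = (-1)^(1+0) * minor(1,0) = -6
Entry delta = 6 - 0 = 6
Det delta = 6 * -6 = -36
New det = -8 + -36 = -44

Answer: -44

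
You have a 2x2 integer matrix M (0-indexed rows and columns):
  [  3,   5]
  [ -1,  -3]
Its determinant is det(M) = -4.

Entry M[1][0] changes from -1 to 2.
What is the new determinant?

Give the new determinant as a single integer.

det is linear in row 1: changing M[1][0] by delta changes det by delta * cofactor(1,0).
Cofactor C_10 = (-1)^(1+0) * minor(1,0) = -5
Entry delta = 2 - -1 = 3
Det delta = 3 * -5 = -15
New det = -4 + -15 = -19

Answer: -19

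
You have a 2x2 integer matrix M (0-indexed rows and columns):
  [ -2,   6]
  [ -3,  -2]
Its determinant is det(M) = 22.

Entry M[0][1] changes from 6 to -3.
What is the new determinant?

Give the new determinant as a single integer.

Answer: -5

Derivation:
det is linear in row 0: changing M[0][1] by delta changes det by delta * cofactor(0,1).
Cofactor C_01 = (-1)^(0+1) * minor(0,1) = 3
Entry delta = -3 - 6 = -9
Det delta = -9 * 3 = -27
New det = 22 + -27 = -5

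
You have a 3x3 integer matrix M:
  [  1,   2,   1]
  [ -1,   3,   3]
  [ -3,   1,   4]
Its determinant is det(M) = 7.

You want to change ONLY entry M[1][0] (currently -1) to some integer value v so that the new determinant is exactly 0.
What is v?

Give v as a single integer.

det is linear in entry M[1][0]: det = old_det + (v - -1) * C_10
Cofactor C_10 = -7
Want det = 0: 7 + (v - -1) * -7 = 0
  (v - -1) = -7 / -7 = 1
  v = -1 + (1) = 0

Answer: 0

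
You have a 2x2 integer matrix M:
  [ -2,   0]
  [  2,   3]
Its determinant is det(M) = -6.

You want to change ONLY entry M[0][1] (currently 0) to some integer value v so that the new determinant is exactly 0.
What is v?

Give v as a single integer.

det is linear in entry M[0][1]: det = old_det + (v - 0) * C_01
Cofactor C_01 = -2
Want det = 0: -6 + (v - 0) * -2 = 0
  (v - 0) = 6 / -2 = -3
  v = 0 + (-3) = -3

Answer: -3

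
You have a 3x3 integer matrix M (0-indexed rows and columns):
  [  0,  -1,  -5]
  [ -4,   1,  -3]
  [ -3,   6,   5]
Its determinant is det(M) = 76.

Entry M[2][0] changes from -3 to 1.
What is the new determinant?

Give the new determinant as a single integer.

det is linear in row 2: changing M[2][0] by delta changes det by delta * cofactor(2,0).
Cofactor C_20 = (-1)^(2+0) * minor(2,0) = 8
Entry delta = 1 - -3 = 4
Det delta = 4 * 8 = 32
New det = 76 + 32 = 108

Answer: 108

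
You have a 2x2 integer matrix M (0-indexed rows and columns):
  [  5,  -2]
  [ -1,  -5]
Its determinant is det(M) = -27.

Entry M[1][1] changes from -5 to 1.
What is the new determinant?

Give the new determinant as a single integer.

Answer: 3

Derivation:
det is linear in row 1: changing M[1][1] by delta changes det by delta * cofactor(1,1).
Cofactor C_11 = (-1)^(1+1) * minor(1,1) = 5
Entry delta = 1 - -5 = 6
Det delta = 6 * 5 = 30
New det = -27 + 30 = 3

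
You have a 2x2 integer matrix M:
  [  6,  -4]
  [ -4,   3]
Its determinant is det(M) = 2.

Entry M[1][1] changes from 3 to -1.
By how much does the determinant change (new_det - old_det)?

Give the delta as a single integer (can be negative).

Answer: -24

Derivation:
Cofactor C_11 = 6
Entry delta = -1 - 3 = -4
Det delta = entry_delta * cofactor = -4 * 6 = -24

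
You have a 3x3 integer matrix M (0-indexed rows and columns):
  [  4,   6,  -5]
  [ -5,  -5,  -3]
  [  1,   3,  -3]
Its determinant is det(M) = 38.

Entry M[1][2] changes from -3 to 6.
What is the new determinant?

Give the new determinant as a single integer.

det is linear in row 1: changing M[1][2] by delta changes det by delta * cofactor(1,2).
Cofactor C_12 = (-1)^(1+2) * minor(1,2) = -6
Entry delta = 6 - -3 = 9
Det delta = 9 * -6 = -54
New det = 38 + -54 = -16

Answer: -16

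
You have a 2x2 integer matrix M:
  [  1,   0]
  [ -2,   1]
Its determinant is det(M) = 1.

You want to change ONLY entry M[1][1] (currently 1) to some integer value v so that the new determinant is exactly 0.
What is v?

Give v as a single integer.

det is linear in entry M[1][1]: det = old_det + (v - 1) * C_11
Cofactor C_11 = 1
Want det = 0: 1 + (v - 1) * 1 = 0
  (v - 1) = -1 / 1 = -1
  v = 1 + (-1) = 0

Answer: 0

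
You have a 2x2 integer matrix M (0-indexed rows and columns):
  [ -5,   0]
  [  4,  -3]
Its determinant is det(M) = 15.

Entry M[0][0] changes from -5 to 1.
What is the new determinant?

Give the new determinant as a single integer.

Answer: -3

Derivation:
det is linear in row 0: changing M[0][0] by delta changes det by delta * cofactor(0,0).
Cofactor C_00 = (-1)^(0+0) * minor(0,0) = -3
Entry delta = 1 - -5 = 6
Det delta = 6 * -3 = -18
New det = 15 + -18 = -3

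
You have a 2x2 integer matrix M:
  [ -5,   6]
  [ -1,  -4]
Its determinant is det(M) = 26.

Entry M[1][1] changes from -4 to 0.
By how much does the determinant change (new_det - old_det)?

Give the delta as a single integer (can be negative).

Answer: -20

Derivation:
Cofactor C_11 = -5
Entry delta = 0 - -4 = 4
Det delta = entry_delta * cofactor = 4 * -5 = -20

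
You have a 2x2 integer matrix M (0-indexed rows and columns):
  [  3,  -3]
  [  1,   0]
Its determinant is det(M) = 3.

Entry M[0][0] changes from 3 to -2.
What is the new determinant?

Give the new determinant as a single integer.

det is linear in row 0: changing M[0][0] by delta changes det by delta * cofactor(0,0).
Cofactor C_00 = (-1)^(0+0) * minor(0,0) = 0
Entry delta = -2 - 3 = -5
Det delta = -5 * 0 = 0
New det = 3 + 0 = 3

Answer: 3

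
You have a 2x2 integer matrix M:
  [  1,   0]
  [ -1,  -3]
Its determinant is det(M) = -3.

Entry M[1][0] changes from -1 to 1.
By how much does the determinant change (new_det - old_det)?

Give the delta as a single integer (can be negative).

Cofactor C_10 = 0
Entry delta = 1 - -1 = 2
Det delta = entry_delta * cofactor = 2 * 0 = 0

Answer: 0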